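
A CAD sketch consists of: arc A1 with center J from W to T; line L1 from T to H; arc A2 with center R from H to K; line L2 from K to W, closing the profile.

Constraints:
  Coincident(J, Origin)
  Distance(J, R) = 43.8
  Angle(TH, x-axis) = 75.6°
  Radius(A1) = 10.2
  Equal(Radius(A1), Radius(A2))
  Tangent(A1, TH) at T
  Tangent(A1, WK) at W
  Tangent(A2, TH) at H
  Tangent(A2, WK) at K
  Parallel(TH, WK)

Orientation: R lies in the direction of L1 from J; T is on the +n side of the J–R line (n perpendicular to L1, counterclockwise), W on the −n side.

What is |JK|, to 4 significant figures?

44.97

The slot axis is L1's direction at 75.6°, so u = (cos 75.6°, sin 75.6°) = (0.2487, 0.9686) and n = (−sin 75.6°, cos 75.6°) = (-0.9686, 0.2487). J is at the origin and R lies 43.8 along u from J, so R = 43.8·u = (10.89, 42.42). Tangency of A1 to both parallel lines with radius 10.2 puts T and W at J ± 10.2·n: T = (-9.880, 2.537), W = (9.880, -2.537). Equal radii place H and K the same way about R: H = R + 10.2·n = (1.013, 44.96), K = R − 10.2·n = (20.77, 39.89). Then |JK| = |K − J| = 44.97.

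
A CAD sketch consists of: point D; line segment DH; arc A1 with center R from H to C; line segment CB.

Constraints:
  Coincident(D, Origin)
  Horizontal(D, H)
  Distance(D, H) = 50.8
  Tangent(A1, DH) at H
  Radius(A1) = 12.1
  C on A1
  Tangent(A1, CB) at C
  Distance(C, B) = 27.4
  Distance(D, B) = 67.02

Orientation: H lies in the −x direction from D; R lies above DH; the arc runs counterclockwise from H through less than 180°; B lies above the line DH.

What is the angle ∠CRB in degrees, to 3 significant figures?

66.2°

D is at the origin; D and H share the same y with |DH| = 50.8 and H on the −x side, so H = (-50.8, 0.00). Since A1 is tangent to DH there, RH ⟂ DH, so R = H + (0, 12.1) = (-50.8, 12.1). Since RC ⟂ CB (tangency), |RB| = √(12.1² + 27.4²) = 30.0 regardless of where C sits on A1. So B lies on both circle(D, 67.02) and circle(R, 30.0); the above-DH intersection is B = (-52.2, 42.0). C is the foot of the tangent from B: C = (-40.0, 17.5).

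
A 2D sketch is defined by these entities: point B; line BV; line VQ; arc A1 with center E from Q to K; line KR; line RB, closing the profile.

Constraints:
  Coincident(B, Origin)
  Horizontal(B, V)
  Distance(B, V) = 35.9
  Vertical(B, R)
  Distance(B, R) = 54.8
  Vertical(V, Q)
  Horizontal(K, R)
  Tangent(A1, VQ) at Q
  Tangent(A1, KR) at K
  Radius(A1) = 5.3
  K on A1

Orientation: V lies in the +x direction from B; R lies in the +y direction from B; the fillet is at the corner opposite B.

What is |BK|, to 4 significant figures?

62.76

B is at the origin; B and V share the same y with |BV| = 35.9 and V on the +x side, so V = (35.90, 0.000). B and R share the same x with |BR| = 54.8 and R on the +y side, so R = (0.000, 54.80). The virtual corner opposite B is at (35.90, 54.80). Tangency of A1 to VQ means the radius EQ is perpendicular to VQ and since A1 is tangent to KR there, EK ⟂ KR, with radius 5.3, so the center E sits 5.3 in from both sides at E = (30.60, 49.50). That places the tangent points at Q = (35.90, 49.50) on VQ and K = (30.60, 54.80) on KR. Then |BK| = |K − B| = 62.76.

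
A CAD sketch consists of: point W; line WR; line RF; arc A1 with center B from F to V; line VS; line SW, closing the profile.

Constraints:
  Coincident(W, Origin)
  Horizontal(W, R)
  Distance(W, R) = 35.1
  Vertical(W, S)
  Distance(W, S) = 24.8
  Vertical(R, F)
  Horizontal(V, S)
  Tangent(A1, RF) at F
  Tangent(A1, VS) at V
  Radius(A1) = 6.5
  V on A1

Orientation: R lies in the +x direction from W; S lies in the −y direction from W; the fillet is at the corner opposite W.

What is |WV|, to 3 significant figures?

37.9

W is at the origin; W and R share the same y with |WR| = 35.1 and R on the +x side, so R = (35.1, 0.00). W and S share the same x with |WS| = 24.8 and S on the −y side, so S = (0.00, -24.8). The virtual corner opposite W is at (35.1, -24.8). A1 meets RF tangentially, so BF is at right angles to RF and tangency of A1 to VS means the radius BV is perpendicular to VS, with radius 6.5, so the center B sits 6.5 in from both sides at B = (28.6, -18.3). That places the tangent points at F = (35.1, -18.3) on RF and V = (28.6, -24.8) on VS. Then |WV| = |V − W| = 37.9.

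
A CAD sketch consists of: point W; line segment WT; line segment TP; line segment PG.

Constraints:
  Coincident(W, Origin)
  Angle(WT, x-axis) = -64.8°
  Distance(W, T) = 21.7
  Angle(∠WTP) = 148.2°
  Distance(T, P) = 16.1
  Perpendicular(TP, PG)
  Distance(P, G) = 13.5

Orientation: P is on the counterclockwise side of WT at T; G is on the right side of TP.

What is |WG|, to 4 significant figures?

42.60

∠WTP = 148.2°, so TP runs at -64.8° + (180° − 148.2°) = -33.00° from the x-axis; with |TP| = 16.1, P = T + 16.1·(cos -33.00°, sin -33.00°) = (22.74, -28.40). TP is perpendicular to PG; with |PG| = 13.5 on the right of TP, G = P + 13.5·(-0.5446, -0.8387) = (15.39, -39.73). Then |WG| = |G − W| = 42.60.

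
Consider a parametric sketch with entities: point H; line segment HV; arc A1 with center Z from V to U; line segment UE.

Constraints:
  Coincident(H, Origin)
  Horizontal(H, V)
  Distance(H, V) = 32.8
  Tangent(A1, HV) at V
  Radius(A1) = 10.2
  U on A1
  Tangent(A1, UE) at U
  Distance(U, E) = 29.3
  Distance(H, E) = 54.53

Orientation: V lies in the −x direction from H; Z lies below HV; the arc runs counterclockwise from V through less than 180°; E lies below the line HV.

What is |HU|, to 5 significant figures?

44.532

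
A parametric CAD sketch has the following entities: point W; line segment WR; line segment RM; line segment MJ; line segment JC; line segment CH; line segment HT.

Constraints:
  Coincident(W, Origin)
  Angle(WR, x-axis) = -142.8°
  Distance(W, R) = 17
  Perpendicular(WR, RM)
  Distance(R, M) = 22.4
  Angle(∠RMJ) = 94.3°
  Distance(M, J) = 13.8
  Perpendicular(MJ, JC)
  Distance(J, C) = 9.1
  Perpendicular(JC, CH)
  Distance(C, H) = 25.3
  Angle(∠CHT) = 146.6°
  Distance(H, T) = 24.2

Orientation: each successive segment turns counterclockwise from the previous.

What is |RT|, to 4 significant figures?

40.08

W is at the origin; WR runs at -142.8° with length 17.0, so R = (-13.54, -10.28). The perpendicularity gives RM at right angles to WR, so RM runs at -52.80°; with |RM| = 22.4, M = (0.002012, -28.12). ∠RMJ = 94.3° gives MJ at 32.90° from the x-axis; with |MJ| = 13.8, J = (11.59, -20.62). MJ is perpendicular to JC, so JC runs at 122.9°; with |JC| = 9.1, C = (6.646, -12.98). The perpendicularity gives CH at right angles to JC, so CH runs at -147.1°; with |CH| = 25.3, H = (-14.60, -26.73). ∠CHT = 146.6° gives HT at -113.7° from the x-axis; with |HT| = 24.2, T = (-24.32, -48.89). Then |RT| = |T − R| = 40.08.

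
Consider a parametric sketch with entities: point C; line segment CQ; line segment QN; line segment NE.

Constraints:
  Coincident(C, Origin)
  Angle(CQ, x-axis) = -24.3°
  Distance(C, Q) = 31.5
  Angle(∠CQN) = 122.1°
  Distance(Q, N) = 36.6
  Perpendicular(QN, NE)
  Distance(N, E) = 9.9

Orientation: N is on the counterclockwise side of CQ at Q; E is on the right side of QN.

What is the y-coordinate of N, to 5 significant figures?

7.2914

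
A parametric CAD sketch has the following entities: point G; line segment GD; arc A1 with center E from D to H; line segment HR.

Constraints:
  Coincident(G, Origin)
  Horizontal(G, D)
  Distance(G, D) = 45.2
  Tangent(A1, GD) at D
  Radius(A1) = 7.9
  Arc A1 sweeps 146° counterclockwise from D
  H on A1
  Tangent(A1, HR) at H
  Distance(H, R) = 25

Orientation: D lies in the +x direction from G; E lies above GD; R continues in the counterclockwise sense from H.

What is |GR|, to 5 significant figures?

40.533

G is at the origin; G and D share the same y with |GD| = 45.2 and D on the +x side, so D = (45.200, 0.0000). A1 meets GD tangentially, so ED is at right angles to GD, so E = D + (0, 7.9) = (45.200, 7.9000). On A1, D sits at bearing -90° from E; a 146° counterclockwise sweep puts H at bearing 56°, so H = E + 7.9·(cos 56°, sin 56°) = (49.618, 14.449). Since A1 is tangent to HR there, EH ⟂ HR, so HR runs along (−sin 56°, cos 56°); with |HR| = 25.0, R = (28.892, 28.429). Then |GR| = |R − G| = 40.533.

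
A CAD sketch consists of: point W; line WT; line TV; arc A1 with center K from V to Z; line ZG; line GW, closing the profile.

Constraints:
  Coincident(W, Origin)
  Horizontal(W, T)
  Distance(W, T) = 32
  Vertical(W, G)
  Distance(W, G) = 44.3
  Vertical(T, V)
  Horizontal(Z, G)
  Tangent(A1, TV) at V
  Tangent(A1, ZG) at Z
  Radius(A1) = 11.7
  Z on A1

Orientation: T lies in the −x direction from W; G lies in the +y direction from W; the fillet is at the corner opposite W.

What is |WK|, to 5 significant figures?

38.404

W and G share the same x with |WG| = 44.3 and G on the +y side, so G = (0.0000, 44.300). The virtual corner opposite W is at (-32.000, 44.300). The tangent condition forces KV to be normal to TV and tangency of A1 to ZG means the radius KZ is perpendicular to ZG, with radius 11.7, so the center K sits 11.7 in from both sides at K = (-20.300, 32.600). Then |WK| = |K − W| = 38.404.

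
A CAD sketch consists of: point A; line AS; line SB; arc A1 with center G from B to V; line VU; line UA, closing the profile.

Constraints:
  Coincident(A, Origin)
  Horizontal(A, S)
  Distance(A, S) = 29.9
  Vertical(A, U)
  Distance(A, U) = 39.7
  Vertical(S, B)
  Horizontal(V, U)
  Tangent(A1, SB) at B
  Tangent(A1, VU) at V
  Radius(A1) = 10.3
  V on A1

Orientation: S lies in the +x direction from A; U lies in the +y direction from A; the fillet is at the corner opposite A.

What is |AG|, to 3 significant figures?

35.3

AU is vertical with |AU| = 39.7 and U on the +y side, so U = (0.00, 39.7). The virtual corner opposite A is at (29.9, 39.7). A1 meets SB tangentially, so GB is at right angles to SB and A1 meets VU tangentially, so GV is at right angles to VU, with radius 10.3, so the center G sits 10.3 in from both sides at G = (19.6, 29.4). Then |AG| = |G − A| = 35.3.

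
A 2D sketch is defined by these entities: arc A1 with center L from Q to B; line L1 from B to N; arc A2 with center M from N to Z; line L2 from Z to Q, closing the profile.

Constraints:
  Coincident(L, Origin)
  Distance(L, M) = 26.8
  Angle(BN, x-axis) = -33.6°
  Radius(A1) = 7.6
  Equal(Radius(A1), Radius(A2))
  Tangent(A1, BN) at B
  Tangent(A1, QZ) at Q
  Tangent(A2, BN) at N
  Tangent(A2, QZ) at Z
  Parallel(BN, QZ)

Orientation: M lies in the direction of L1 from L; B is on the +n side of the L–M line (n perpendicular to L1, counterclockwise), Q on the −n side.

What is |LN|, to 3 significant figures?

27.9

The slot axis is L1's direction at -33.6°, so u = (cos -33.6°, sin -33.6°) = (0.833, -0.553) and n = (−sin -33.6°, cos -33.6°) = (0.553, 0.833). L is at the origin and M lies 26.8 along u from L, so M = 26.8·u = (22.3, -14.8). Tangency of A1 to both parallel lines with radius 7.6 puts B and Q at L ± 7.6·n: B = (4.21, 6.33), Q = (-4.21, -6.33). Equal radii place N and Z the same way about M: N = M + 7.6·n = (26.5, -8.50), Z = M − 7.6·n = (18.1, -21.2). Then |LN| = |N − L| = 27.9.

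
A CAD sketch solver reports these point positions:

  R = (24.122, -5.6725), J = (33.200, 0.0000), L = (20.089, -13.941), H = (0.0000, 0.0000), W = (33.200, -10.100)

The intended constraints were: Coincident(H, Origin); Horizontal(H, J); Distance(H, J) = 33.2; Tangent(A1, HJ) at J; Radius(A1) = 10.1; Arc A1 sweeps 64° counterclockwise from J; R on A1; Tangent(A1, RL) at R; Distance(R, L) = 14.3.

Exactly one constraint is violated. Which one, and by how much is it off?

Distance(R, L) = 14.3 — off by 5.10.

H = (0.00, 0.00) ✓; H.y = 0.00, J.y = 0.00 ✓; |HJ| = 33.20 ✓; ∠(WJ, JH) = 90.00° ✓; |WJ| = 10.10 ✓; bearing(W→R) − bearing(W→J) = 64.00° ✓; |WR| = 10.10 ✓; ∠(WR, RL) = 90.00° ✓; |RL| = 9.200 ✗.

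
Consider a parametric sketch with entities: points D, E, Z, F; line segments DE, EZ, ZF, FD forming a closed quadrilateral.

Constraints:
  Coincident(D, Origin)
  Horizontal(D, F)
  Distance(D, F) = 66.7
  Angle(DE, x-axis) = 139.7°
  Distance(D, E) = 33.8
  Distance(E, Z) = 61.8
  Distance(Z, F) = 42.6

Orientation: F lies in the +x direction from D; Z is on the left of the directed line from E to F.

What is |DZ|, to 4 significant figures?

45.98

D is at the origin; DF is horizontal with |DF| = 66.7 and F in +x, so F = (66.7, 0). DE runs at 139.7° with |DE| = 33.8, so E = (-25.78, 21.86). Z is determined by |EZ| = 61.8 and |ZF| = 42.6 together: it lies at the intersection of circle(E, 61.8) and circle(F, 42.6). With |EF| = 95.03, the foot of the radical line on EF is 58.06 from E and the perpendicular offset is √(61.8² − 58.06²) = 21.17. Taking the left-of-EF solution: Z = (35.60, 29.11).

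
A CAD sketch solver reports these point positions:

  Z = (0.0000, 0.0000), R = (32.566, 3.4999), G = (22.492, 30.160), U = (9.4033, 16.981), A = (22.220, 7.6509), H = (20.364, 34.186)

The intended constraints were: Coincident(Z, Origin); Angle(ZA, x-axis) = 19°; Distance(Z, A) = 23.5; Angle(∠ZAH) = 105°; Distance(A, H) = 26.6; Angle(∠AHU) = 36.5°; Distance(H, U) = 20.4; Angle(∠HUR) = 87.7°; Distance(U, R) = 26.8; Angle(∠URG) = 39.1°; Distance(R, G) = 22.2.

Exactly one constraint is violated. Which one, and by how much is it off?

Distance(R, G) = 22.2 — off by 6.30.

Z = (0.00, 0.00) ✓; ZA at 19.00° ✓; |ZA| = 23.50 ✓; ∠ZAH = 105.0° ✓; |AH| = 26.60 ✓; ∠AHU = 36.50° ✓; |HU| = 20.40 ✓; ∠HUR = 87.70° ✓; |UR| = 26.80 ✓; ∠URG = 39.10° ✓; |RG| = 28.50 ✗.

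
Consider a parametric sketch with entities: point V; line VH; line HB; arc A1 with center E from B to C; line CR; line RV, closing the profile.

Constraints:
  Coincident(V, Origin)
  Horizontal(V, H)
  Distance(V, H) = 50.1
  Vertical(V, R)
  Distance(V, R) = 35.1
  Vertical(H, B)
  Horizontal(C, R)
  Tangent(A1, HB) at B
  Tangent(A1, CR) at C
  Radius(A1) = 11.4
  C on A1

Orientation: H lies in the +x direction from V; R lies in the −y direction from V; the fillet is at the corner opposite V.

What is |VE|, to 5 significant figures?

45.380

V and R share the same x with |VR| = 35.1 and R on the −y side, so R = (0.0000, -35.100). The virtual corner opposite V is at (50.100, -35.100). Tangency of A1 to HB means the radius EB is perpendicular to HB and tangency of A1 to CR means the radius EC is perpendicular to CR, with radius 11.4, so the center E sits 11.4 in from both sides at E = (38.700, -23.700). Then |VE| = |E − V| = 45.380.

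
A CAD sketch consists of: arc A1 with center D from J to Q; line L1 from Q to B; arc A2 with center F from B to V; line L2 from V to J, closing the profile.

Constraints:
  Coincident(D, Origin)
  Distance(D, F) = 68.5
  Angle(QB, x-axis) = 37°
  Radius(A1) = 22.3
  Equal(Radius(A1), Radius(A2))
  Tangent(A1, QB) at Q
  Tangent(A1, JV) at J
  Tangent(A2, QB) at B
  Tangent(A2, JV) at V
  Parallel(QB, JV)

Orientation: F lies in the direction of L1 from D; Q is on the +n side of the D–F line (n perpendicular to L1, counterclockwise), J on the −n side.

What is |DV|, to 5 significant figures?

72.038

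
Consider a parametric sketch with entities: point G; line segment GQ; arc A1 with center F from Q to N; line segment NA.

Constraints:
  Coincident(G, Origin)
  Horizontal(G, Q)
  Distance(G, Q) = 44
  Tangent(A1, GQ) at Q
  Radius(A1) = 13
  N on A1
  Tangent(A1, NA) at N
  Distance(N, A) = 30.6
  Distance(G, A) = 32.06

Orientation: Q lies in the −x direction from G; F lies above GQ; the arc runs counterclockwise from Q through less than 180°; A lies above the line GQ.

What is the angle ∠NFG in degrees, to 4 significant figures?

22.66°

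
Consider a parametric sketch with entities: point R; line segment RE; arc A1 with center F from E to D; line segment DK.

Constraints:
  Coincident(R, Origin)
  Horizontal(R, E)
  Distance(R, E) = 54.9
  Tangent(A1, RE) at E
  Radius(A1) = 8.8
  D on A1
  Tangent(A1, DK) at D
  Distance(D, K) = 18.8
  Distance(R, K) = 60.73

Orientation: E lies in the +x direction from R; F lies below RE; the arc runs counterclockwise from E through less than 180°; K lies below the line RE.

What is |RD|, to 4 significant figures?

48.11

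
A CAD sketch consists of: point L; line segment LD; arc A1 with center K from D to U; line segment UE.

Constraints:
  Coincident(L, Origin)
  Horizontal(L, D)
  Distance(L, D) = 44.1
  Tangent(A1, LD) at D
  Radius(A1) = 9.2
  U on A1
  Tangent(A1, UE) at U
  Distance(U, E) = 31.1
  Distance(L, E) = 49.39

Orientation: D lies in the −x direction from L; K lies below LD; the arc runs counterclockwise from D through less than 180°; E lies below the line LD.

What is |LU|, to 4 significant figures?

53.27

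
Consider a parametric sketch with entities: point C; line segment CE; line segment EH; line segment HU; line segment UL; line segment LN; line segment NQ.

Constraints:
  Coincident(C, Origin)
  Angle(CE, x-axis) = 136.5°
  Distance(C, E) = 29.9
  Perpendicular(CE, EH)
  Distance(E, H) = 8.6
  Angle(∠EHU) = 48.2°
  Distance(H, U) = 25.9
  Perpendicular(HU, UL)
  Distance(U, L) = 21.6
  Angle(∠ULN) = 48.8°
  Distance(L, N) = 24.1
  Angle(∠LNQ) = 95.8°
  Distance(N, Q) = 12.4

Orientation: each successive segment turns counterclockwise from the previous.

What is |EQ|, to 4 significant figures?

14.19

C is at the origin; CE runs at 136.5° with length 29.9, so E = (-21.69, 20.58). CE ⟂ EH, so EH runs at -133.5°; with |EH| = 8.6, H = (-27.61, 14.34). ∠EHU = 48.2° gives HU at -1.700° from the x-axis; with |HU| = 25.9, U = (-1.720, 13.58). HU ⟂ UL, so UL runs at 88.30°; with |UL| = 21.6, L = (-1.079, 35.17). ∠ULN = 48.8° gives LN at -140.5° from the x-axis; with |LN| = 24.1, N = (-19.68, 19.84). ∠LNQ = 95.8° gives NQ at -56.30° from the x-axis; with |NQ| = 12.4, Q = (-12.80, 9.520). Then |EQ| = |Q − E| = 14.19.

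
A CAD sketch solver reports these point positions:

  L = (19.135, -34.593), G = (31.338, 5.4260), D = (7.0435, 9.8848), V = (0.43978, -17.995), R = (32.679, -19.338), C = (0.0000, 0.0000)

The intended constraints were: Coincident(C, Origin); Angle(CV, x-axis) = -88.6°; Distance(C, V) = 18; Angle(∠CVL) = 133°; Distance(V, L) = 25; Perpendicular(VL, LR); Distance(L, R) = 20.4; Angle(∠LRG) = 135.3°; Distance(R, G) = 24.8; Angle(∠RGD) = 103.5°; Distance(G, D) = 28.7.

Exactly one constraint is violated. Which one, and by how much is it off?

Distance(G, D) = 28.7 — off by 4.00.

C = (0.00, 0.00) ✓; CV at -88.60° ✓; |CV| = 18.00 ✓; ∠CVL = 133.0° ✓; |VL| = 25.00 ✓; ∠(VL, LR) = 90.00° ✓; |LR| = 20.40 ✓; ∠LRG = 135.3° ✓; |RG| = 24.80 ✓; ∠RGD = 103.5° ✓; |GD| = 24.70 ✗.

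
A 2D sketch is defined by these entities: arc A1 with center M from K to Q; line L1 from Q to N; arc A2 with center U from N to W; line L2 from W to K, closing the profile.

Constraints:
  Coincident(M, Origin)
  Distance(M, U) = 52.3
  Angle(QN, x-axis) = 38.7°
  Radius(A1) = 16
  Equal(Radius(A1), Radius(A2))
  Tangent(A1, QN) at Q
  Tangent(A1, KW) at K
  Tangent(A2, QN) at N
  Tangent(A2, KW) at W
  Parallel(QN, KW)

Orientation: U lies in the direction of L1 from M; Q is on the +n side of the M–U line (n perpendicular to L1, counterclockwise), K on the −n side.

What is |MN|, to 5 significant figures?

54.693

Tangency of A1 to both parallel lines with radius 16.0 puts Q and K at M ± 16.0·n: Q = (-10.004, 12.487), K = (10.004, -12.487). Equal radii place N and W the same way about U: N = U + 16.0·n = (30.813, 45.187), W = U − 16.0·n = (50.820, 20.213). Then |MN| = |N − M| = 54.693.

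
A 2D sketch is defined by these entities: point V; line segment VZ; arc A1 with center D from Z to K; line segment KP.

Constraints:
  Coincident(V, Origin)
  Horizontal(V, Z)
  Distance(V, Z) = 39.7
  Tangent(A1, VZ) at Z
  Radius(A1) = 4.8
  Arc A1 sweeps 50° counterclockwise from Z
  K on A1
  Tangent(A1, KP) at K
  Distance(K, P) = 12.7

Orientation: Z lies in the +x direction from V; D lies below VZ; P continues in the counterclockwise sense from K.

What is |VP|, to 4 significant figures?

30.12

V is at the origin; V and Z share the same y with |VZ| = 39.7 and Z on the +x side, so Z = (39.70, 0.000). Tangency of A1 to VZ means the radius DZ is perpendicular to VZ, so D = Z + (0, -4.8) = (39.70, -4.800). On A1, Z sits at bearing 90° from D; a 50° counterclockwise sweep puts K at bearing 140°, so K = D + 4.8·(cos 140°, sin 140°) = (36.02, -1.715). A1 meets KP tangentially, so DK is at right angles to KP, so KP runs along (−sin 140°, cos 140°); with |KP| = 12.7, P = (27.86, -11.44). Then |VP| = |P − V| = 30.12.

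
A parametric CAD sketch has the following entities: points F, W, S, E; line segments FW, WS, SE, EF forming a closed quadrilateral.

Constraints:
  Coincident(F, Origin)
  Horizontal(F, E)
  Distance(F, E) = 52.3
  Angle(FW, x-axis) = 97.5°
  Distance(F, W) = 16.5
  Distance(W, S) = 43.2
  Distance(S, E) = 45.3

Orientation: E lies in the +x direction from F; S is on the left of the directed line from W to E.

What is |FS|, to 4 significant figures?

52.87

Checks: |WS| = 43.20 ✓; |SE| = 45.30 ✓.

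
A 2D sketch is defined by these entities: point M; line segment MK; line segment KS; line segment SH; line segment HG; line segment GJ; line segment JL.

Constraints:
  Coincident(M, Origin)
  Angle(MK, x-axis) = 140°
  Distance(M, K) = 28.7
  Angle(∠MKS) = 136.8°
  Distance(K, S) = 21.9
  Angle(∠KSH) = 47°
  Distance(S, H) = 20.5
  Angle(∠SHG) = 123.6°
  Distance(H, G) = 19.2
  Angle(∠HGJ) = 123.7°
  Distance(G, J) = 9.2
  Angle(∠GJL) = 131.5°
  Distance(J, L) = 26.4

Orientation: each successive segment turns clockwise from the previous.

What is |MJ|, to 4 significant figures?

17.29

M is at the origin; MK runs at 140.0° with length 28.7, so K = (-21.99, 18.45). ∠MKS = 136.8° gives KS at 96.80° from the x-axis; with |KS| = 21.9, S = (-24.58, 40.19). ∠KSH = 47.0° gives SH at -36.20° from the x-axis; with |SH| = 20.5, H = (-8.036, 28.09). ∠SHG = 123.6° gives HG at -92.60° from the x-axis; with |HG| = 19.2, G = (-8.907, 8.906). ∠HGJ = 123.7° gives GJ at -148.9° from the x-axis; with |GJ| = 9.2, J = (-16.78, 4.154). Then |MJ| = |J − M| = 17.29.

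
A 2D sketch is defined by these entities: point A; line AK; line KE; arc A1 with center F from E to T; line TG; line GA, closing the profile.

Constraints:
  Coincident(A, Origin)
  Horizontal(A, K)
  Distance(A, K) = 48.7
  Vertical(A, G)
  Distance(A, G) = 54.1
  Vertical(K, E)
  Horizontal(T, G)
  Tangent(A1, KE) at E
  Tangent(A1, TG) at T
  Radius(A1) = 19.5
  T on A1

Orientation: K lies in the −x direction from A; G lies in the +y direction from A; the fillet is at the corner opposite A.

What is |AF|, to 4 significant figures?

45.27

A is at the origin; A and K share the same y with |AK| = 48.7 and K on the −x side, so K = (-48.70, 0.000). A and G share the same x with |AG| = 54.1 and G on the +y side, so G = (0.000, 54.10). The virtual corner opposite A is at (-48.70, 54.10). A1 meets KE tangentially, so FE is at right angles to KE and tangency of A1 to TG means the radius FT is perpendicular to TG, with radius 19.5, so the center F sits 19.5 in from both sides at F = (-29.20, 34.60). Then |AF| = |F − A| = 45.27.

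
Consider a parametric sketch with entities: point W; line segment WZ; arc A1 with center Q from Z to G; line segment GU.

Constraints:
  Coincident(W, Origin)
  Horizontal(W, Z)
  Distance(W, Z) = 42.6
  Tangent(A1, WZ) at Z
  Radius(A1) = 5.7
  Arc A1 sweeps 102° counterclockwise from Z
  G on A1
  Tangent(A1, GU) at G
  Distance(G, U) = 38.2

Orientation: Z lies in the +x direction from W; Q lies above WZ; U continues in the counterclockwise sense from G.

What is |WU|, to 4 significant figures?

59.81

W is at the origin; WZ is horizontal with |WZ| = 42.6 and Z on the +x side, so Z = (42.60, 0.000). The tangent condition forces QZ to be normal to WZ, so Q = Z + (0, 5.7) = (42.60, 5.700). On A1, Z sits at bearing -90° from Q; a 102° counterclockwise sweep puts G at bearing 12°, so G = Q + 5.7·(cos 12°, sin 12°) = (48.18, 6.885). The tangent condition forces QG to be normal to GU, so GU runs along (−sin 12°, cos 12°); with |GU| = 38.2, U = (40.23, 44.25). Then |WU| = |U − W| = 59.81.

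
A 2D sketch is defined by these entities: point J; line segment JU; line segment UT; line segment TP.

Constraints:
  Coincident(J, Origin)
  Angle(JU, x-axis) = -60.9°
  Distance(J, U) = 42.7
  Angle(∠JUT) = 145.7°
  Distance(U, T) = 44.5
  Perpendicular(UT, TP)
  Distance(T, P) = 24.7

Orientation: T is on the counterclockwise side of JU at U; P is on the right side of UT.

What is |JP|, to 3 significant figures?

93.5

J is at the origin; JU runs at -60.9° with length 42.7, so U = 42.7·(cos -60.9°, sin -60.9°) = (20.8, -37.3). ∠JUT = 145.7°, so UT runs at -60.9° + (180° − 145.7°) = -26.6° from the x-axis; with |UT| = 44.5, T = U + 44.5·(cos -26.6°, sin -26.6°) = (60.6, -57.2). The perpendicularity gives TP at right angles to UT; with |TP| = 24.7 on the right of UT, P = T + 24.7·(-0.448, -0.894) = (49.5, -79.3). Then |JP| = |P − J| = 93.5.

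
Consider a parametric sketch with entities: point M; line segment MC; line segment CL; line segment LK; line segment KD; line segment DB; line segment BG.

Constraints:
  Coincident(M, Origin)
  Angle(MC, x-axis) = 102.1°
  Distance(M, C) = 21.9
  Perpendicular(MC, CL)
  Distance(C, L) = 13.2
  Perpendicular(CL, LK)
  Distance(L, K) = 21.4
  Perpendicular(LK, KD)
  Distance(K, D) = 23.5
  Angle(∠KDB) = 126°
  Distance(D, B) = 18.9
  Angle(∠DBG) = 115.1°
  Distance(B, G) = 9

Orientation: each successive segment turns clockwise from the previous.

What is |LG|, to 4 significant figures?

30.31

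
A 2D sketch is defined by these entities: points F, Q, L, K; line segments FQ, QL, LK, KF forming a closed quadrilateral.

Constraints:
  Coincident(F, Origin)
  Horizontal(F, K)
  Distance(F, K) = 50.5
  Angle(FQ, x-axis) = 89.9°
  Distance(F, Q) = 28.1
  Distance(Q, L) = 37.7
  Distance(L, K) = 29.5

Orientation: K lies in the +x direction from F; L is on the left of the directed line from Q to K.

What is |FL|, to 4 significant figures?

46.15

Checks: |QL| = 37.70 ✓; |LK| = 29.50 ✓.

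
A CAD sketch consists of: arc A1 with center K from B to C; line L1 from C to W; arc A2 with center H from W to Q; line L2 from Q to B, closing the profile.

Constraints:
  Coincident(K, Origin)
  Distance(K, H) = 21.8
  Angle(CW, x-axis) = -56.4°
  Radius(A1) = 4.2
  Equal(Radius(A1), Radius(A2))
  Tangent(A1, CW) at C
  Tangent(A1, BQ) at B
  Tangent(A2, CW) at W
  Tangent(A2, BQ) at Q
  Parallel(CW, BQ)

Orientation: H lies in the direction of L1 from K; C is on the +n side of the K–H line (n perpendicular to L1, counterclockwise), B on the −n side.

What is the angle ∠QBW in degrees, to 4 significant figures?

21.07°

The slot axis is L1's direction at -56.4°, so u = (cos -56.4°, sin -56.4°) = (0.5534, -0.8329) and n = (−sin -56.4°, cos -56.4°) = (0.8329, 0.5534). K is at the origin and H lies 21.8 along u from K, so H = 21.8·u = (12.06, -18.16). Tangency of A1 to both parallel lines with radius 4.2 puts C and B at K ± 4.2·n: C = (3.498, 2.324), B = (-3.498, -2.324). Equal radii place W and Q the same way about H: W = H + 4.2·n = (15.56, -15.83), Q = H − 4.2·n = (8.566, -20.48). Then cos ∠QBW = BQ·BW / (|BQ||BW|), giving 21.07°.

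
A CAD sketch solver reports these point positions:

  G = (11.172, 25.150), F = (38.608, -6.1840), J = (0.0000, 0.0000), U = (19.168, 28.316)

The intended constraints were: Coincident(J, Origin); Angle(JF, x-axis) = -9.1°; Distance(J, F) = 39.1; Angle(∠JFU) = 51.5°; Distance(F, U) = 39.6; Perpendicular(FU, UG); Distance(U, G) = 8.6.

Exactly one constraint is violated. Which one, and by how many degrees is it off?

Perpendicular(FU, UG) — off by 7.80°.

J = (0.00, 0.00) ✓; JF at -9.100° ✓; |JF| = 39.10 ✓; ∠JFU = 51.50° ✓; |FU| = 39.60 ✓; ∠(FU, UG) = 82.20° ✗; |UG| = 8.600 ✓.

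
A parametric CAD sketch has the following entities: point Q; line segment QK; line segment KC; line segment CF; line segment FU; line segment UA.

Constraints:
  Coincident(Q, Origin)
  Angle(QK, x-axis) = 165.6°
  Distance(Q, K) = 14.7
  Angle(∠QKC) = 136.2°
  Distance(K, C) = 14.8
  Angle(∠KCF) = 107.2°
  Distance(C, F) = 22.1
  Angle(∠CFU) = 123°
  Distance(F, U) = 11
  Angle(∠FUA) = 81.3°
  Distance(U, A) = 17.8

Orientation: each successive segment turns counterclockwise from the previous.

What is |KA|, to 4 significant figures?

16.42

∠CFU = 123.0° gives FU at -20.80° from the x-axis; with |FU| = 11.0, U = (-12.18, -29.12). ∠FUA = 81.3° gives UA at 77.90° from the x-axis; with |UA| = 17.8, A = (-8.448, -11.71). Then |KA| = |A − K| = 16.42.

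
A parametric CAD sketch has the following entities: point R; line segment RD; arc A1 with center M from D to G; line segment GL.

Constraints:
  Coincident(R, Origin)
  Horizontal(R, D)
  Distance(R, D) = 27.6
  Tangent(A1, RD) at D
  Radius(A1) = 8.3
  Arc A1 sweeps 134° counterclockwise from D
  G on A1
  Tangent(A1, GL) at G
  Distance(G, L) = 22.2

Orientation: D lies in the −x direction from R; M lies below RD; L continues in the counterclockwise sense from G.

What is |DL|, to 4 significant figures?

31.49

R is at the origin; R and D share the same y with |RD| = 27.6 and D on the −x side, so D = (-27.60, 0.000). A1 meets RD tangentially, so MD is at right angles to RD, so M = D + (0, -8.3) = (-27.60, -8.300). On A1, D sits at bearing 90° from M; a 134° counterclockwise sweep puts G at bearing 224°, so G = M + 8.3·(cos 224°, sin 224°) = (-33.57, -14.07). A1 meets GL tangentially, so MG is at right angles to GL, so GL runs along (−sin 224°, cos 224°); with |GL| = 22.2, L = (-18.15, -30.04). Then |DL| = |L − D| = 31.49.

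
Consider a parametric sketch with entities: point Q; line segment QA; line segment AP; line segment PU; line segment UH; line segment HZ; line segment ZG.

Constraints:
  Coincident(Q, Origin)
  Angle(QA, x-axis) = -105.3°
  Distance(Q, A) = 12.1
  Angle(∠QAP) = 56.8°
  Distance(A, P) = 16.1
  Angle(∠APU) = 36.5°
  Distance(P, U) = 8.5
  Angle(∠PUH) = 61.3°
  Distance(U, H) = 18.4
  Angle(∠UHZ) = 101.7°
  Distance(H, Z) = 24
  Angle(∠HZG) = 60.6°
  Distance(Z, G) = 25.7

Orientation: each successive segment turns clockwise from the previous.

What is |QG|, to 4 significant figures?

19.30

Q is at the origin; QA runs at -105.3° with length 12.1, so A = (-3.193, -11.67). ∠QAP = 56.8° gives AP at 131.5° from the x-axis; with |AP| = 16.1, P = (-13.86, 0.3870). ∠APU = 36.5° gives PU at -12.00° from the x-axis; with |PU| = 8.5, U = (-5.547, -1.380). ∠PUH = 61.3° gives UH at -130.7° from the x-axis; with |UH| = 18.4, H = (-17.55, -15.33). ∠UHZ = 101.7° gives HZ at 151.0° from the x-axis; with |HZ| = 24.0, Z = (-38.54, -3.694). ∠HZG = 60.6° gives ZG at 31.60° from the x-axis; with |ZG| = 25.7, G = (-16.65, 9.772). Then |QG| = |G − Q| = 19.30.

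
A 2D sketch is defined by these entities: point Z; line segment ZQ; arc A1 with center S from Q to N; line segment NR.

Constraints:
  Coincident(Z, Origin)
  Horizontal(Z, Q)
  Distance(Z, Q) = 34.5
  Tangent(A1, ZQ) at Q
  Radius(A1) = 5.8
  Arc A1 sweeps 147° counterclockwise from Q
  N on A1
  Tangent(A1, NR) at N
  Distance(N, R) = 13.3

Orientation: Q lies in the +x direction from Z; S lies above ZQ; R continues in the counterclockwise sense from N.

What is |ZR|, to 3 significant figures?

32.0

On A1, Q sits at bearing -90° from S; a 147° counterclockwise sweep puts N at bearing 57°, so N = S + 5.8·(cos 57°, sin 57°) = (37.7, 10.7). Tangency of A1 to NR means the radius SN is perpendicular to NR, so NR runs along (−sin 57°, cos 57°); with |NR| = 13.3, R = (26.5, 17.9). Then |ZR| = |R − Z| = 32.0.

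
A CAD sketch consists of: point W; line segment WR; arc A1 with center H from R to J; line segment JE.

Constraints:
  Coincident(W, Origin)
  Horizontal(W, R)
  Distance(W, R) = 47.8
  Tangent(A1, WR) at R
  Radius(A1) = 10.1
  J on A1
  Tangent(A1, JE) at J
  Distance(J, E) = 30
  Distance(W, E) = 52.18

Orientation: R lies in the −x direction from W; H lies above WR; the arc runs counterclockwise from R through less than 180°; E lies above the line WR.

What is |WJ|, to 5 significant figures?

38.829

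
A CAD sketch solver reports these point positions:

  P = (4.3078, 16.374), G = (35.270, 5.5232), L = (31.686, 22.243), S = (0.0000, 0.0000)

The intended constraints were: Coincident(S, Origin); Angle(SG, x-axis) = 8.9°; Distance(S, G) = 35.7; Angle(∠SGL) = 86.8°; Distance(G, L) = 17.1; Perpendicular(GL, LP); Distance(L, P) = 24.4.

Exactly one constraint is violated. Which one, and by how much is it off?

Distance(L, P) = 24.4 — off by 3.60.

S = (0.00, 0.00) ✓; SG at 8.900° ✓; |SG| = 35.70 ✓; ∠SGL = 86.80° ✓; |GL| = 17.10 ✓; ∠(GL, LP) = 90.00° ✓; |LP| = 28.00 ✗.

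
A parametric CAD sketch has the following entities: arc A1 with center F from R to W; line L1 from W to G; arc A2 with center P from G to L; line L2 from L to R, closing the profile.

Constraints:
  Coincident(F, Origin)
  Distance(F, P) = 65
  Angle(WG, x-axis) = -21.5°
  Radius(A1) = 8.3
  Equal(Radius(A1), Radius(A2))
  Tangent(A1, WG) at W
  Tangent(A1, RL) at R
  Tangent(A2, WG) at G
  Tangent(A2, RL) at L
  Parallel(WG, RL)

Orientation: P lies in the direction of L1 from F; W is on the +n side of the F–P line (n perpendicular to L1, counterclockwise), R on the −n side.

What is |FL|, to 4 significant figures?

65.53

Tangency of A1 to both parallel lines with radius 8.3 puts W and R at F ± 8.3·n: W = (3.042, 7.722), R = (-3.042, -7.722). Equal radii place G and L the same way about P: G = P + 8.3·n = (63.52, -16.10), L = P − 8.3·n = (57.44, -31.55). Then |FL| = |L − F| = 65.53.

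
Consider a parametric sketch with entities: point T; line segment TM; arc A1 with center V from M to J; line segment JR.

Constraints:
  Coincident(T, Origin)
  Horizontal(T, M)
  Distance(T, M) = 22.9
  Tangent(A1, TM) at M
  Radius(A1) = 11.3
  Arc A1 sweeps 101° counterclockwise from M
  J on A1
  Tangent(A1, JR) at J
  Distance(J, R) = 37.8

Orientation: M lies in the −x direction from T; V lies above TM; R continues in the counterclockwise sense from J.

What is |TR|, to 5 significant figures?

54.021

On A1, M sits at bearing -90° from V; a 101° counterclockwise sweep puts J at bearing 11°, so J = V + 11.3·(cos 11°, sin 11°) = (-11.808, 13.456). The tangent condition forces VJ to be normal to JR, so JR runs along (−sin 11°, cos 11°); with |JR| = 37.8, R = (-19.020, 50.562). Then |TR| = |R − T| = 54.021.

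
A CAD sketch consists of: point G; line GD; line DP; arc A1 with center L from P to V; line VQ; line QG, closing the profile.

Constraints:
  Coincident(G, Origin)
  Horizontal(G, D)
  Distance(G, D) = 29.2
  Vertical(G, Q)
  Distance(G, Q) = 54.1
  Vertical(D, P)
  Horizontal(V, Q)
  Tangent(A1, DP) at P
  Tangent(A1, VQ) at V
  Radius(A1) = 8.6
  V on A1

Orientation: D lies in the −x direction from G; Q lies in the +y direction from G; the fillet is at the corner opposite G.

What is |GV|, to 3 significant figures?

57.9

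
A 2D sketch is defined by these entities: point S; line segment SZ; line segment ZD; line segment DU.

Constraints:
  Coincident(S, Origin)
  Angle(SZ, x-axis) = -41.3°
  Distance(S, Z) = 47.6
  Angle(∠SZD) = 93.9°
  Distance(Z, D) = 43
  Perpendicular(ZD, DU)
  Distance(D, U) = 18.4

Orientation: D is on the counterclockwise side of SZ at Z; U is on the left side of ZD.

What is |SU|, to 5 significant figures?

54.627

S is at the origin; SZ runs at -41.3° with length 47.6, so Z = 47.6·(cos -41.3°, sin -41.3°) = (35.760, -31.416). ∠SZD = 93.9°, so ZD runs at -41.3° + (180° − 93.9°) = 44.800° from the x-axis; with |ZD| = 43.0, D = Z + 43.0·(cos 44.800°, sin 44.800°) = (66.272, -1.1168). ZD ⟂ DU; with |DU| = 18.4 on the left of ZD, U = D + 18.4·(-0.70463, 0.70957) = (53.306, 11.939). Then |SU| = |U − S| = 54.627.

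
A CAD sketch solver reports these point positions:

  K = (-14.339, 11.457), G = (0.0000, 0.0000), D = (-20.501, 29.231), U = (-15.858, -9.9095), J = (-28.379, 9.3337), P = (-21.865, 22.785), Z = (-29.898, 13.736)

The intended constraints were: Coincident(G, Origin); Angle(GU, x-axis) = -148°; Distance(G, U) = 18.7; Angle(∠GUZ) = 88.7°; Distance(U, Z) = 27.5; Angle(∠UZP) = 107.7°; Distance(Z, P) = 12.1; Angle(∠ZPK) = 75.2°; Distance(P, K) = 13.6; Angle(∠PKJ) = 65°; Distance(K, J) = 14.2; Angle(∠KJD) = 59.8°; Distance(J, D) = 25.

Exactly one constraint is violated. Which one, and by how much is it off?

Distance(J, D) = 25 — off by 3.60.

G = (0.00, 0.00) ✓; GU at -148.0° ✓; |GU| = 18.70 ✓; ∠GUZ = 88.70° ✓; |UZ| = 27.50 ✓; ∠UZP = 107.7° ✓; |ZP| = 12.10 ✓; ∠ZPK = 75.20° ✓; |PK| = 13.60 ✓; ∠PKJ = 65.00° ✓; |KJ| = 14.20 ✓; ∠KJD = 59.80° ✓; |JD| = 21.40 ✗.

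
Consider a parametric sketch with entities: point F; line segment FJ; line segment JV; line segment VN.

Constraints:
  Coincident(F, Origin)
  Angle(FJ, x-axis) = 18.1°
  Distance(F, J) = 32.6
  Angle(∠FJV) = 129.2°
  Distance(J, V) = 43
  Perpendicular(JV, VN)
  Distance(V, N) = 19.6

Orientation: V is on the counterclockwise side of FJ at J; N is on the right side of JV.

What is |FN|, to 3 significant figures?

77.8

F is at the origin; FJ runs at 18.1° with length 32.6, so J = 32.6·(cos 18.1°, sin 18.1°) = (31.0, 10.1). ∠FJV = 129.2°, so JV runs at 18.1° + (180° − 129.2°) = 68.9° from the x-axis; with |JV| = 43.0, V = J + 43.0·(cos 68.9°, sin 68.9°) = (46.5, 50.2). The perpendicularity gives VN at right angles to JV; with |VN| = 19.6 on the right of JV, N = V + 19.6·(0.933, -0.360) = (64.8, 43.2). Then |FN| = |N − F| = 77.8.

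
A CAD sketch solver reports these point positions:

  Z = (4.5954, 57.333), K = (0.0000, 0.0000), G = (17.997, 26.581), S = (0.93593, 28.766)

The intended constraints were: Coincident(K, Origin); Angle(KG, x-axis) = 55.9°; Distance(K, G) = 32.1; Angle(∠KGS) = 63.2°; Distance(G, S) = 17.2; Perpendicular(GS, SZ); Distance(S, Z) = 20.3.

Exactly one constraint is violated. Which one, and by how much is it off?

Distance(S, Z) = 20.3 — off by 8.50.

K = (0.00, 0.00) ✓; KG at 55.90° ✓; |KG| = 32.10 ✓; ∠KGS = 63.20° ✓; |GS| = 17.20 ✓; ∠(GS, SZ) = 90.00° ✓; |SZ| = 28.80 ✗.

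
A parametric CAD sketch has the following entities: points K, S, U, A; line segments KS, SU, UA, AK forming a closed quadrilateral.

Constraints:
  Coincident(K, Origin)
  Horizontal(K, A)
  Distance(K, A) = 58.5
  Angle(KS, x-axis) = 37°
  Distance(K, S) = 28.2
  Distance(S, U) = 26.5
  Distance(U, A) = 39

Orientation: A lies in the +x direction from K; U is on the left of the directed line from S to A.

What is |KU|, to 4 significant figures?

54.61

K is at the origin; KA is horizontal with |KA| = 58.5 and A in +x, so A = (58.5, 0). KS runs at 37.0° with |KS| = 28.2, so S = (22.52, 16.97). U is determined by |SU| = 26.5 and |UA| = 39.0 together: it lies at the intersection of circle(S, 26.5) and circle(A, 39.0). With |SA| = 39.78, the foot of the radical line on SA is 9.599 from S and the perpendicular offset is √(26.5² − 9.599²) = 24.70. Taking the left-of-SA solution: U = (41.74, 35.22).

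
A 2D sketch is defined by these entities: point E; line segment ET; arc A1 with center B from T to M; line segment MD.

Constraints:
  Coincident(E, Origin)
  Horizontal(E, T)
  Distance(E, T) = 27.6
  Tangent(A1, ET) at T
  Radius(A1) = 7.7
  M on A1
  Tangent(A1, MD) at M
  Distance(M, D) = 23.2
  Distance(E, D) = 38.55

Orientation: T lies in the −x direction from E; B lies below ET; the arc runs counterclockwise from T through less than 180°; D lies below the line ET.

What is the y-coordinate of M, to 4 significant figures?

-11.69

Checks: |ET| = 27.60 ✓; |BM| = 7.700 ✓; ∠(BM, MD) = 90.00° ✓; |MD| = 23.20 ✓; |ED| = 38.55 ✓.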